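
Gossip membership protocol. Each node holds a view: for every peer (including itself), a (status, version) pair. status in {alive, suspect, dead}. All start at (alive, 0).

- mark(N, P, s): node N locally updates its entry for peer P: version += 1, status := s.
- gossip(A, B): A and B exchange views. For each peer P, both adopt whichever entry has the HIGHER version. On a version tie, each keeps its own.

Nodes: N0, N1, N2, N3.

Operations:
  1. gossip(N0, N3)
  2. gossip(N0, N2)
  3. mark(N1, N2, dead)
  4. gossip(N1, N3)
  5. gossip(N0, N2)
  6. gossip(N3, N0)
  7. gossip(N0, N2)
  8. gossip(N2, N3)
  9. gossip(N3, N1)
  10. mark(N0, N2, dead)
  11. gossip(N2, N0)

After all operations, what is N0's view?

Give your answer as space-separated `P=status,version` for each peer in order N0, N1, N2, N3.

Op 1: gossip N0<->N3 -> N0.N0=(alive,v0) N0.N1=(alive,v0) N0.N2=(alive,v0) N0.N3=(alive,v0) | N3.N0=(alive,v0) N3.N1=(alive,v0) N3.N2=(alive,v0) N3.N3=(alive,v0)
Op 2: gossip N0<->N2 -> N0.N0=(alive,v0) N0.N1=(alive,v0) N0.N2=(alive,v0) N0.N3=(alive,v0) | N2.N0=(alive,v0) N2.N1=(alive,v0) N2.N2=(alive,v0) N2.N3=(alive,v0)
Op 3: N1 marks N2=dead -> (dead,v1)
Op 4: gossip N1<->N3 -> N1.N0=(alive,v0) N1.N1=(alive,v0) N1.N2=(dead,v1) N1.N3=(alive,v0) | N3.N0=(alive,v0) N3.N1=(alive,v0) N3.N2=(dead,v1) N3.N3=(alive,v0)
Op 5: gossip N0<->N2 -> N0.N0=(alive,v0) N0.N1=(alive,v0) N0.N2=(alive,v0) N0.N3=(alive,v0) | N2.N0=(alive,v0) N2.N1=(alive,v0) N2.N2=(alive,v0) N2.N3=(alive,v0)
Op 6: gossip N3<->N0 -> N3.N0=(alive,v0) N3.N1=(alive,v0) N3.N2=(dead,v1) N3.N3=(alive,v0) | N0.N0=(alive,v0) N0.N1=(alive,v0) N0.N2=(dead,v1) N0.N3=(alive,v0)
Op 7: gossip N0<->N2 -> N0.N0=(alive,v0) N0.N1=(alive,v0) N0.N2=(dead,v1) N0.N3=(alive,v0) | N2.N0=(alive,v0) N2.N1=(alive,v0) N2.N2=(dead,v1) N2.N3=(alive,v0)
Op 8: gossip N2<->N3 -> N2.N0=(alive,v0) N2.N1=(alive,v0) N2.N2=(dead,v1) N2.N3=(alive,v0) | N3.N0=(alive,v0) N3.N1=(alive,v0) N3.N2=(dead,v1) N3.N3=(alive,v0)
Op 9: gossip N3<->N1 -> N3.N0=(alive,v0) N3.N1=(alive,v0) N3.N2=(dead,v1) N3.N3=(alive,v0) | N1.N0=(alive,v0) N1.N1=(alive,v0) N1.N2=(dead,v1) N1.N3=(alive,v0)
Op 10: N0 marks N2=dead -> (dead,v2)
Op 11: gossip N2<->N0 -> N2.N0=(alive,v0) N2.N1=(alive,v0) N2.N2=(dead,v2) N2.N3=(alive,v0) | N0.N0=(alive,v0) N0.N1=(alive,v0) N0.N2=(dead,v2) N0.N3=(alive,v0)

Answer: N0=alive,0 N1=alive,0 N2=dead,2 N3=alive,0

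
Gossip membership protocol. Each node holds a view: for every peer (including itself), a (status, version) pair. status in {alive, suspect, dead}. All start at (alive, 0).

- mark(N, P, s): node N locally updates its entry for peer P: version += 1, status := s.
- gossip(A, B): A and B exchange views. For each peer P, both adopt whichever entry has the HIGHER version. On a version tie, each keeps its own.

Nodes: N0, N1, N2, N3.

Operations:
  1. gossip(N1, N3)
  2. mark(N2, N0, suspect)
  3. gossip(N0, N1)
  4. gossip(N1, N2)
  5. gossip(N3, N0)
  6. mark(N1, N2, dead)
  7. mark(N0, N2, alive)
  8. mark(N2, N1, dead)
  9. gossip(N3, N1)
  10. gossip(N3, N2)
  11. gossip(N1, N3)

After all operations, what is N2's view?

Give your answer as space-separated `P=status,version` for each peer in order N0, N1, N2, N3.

Answer: N0=suspect,1 N1=dead,1 N2=dead,1 N3=alive,0

Derivation:
Op 1: gossip N1<->N3 -> N1.N0=(alive,v0) N1.N1=(alive,v0) N1.N2=(alive,v0) N1.N3=(alive,v0) | N3.N0=(alive,v0) N3.N1=(alive,v0) N3.N2=(alive,v0) N3.N3=(alive,v0)
Op 2: N2 marks N0=suspect -> (suspect,v1)
Op 3: gossip N0<->N1 -> N0.N0=(alive,v0) N0.N1=(alive,v0) N0.N2=(alive,v0) N0.N3=(alive,v0) | N1.N0=(alive,v0) N1.N1=(alive,v0) N1.N2=(alive,v0) N1.N3=(alive,v0)
Op 4: gossip N1<->N2 -> N1.N0=(suspect,v1) N1.N1=(alive,v0) N1.N2=(alive,v0) N1.N3=(alive,v0) | N2.N0=(suspect,v1) N2.N1=(alive,v0) N2.N2=(alive,v0) N2.N3=(alive,v0)
Op 5: gossip N3<->N0 -> N3.N0=(alive,v0) N3.N1=(alive,v0) N3.N2=(alive,v0) N3.N3=(alive,v0) | N0.N0=(alive,v0) N0.N1=(alive,v0) N0.N2=(alive,v0) N0.N3=(alive,v0)
Op 6: N1 marks N2=dead -> (dead,v1)
Op 7: N0 marks N2=alive -> (alive,v1)
Op 8: N2 marks N1=dead -> (dead,v1)
Op 9: gossip N3<->N1 -> N3.N0=(suspect,v1) N3.N1=(alive,v0) N3.N2=(dead,v1) N3.N3=(alive,v0) | N1.N0=(suspect,v1) N1.N1=(alive,v0) N1.N2=(dead,v1) N1.N3=(alive,v0)
Op 10: gossip N3<->N2 -> N3.N0=(suspect,v1) N3.N1=(dead,v1) N3.N2=(dead,v1) N3.N3=(alive,v0) | N2.N0=(suspect,v1) N2.N1=(dead,v1) N2.N2=(dead,v1) N2.N3=(alive,v0)
Op 11: gossip N1<->N3 -> N1.N0=(suspect,v1) N1.N1=(dead,v1) N1.N2=(dead,v1) N1.N3=(alive,v0) | N3.N0=(suspect,v1) N3.N1=(dead,v1) N3.N2=(dead,v1) N3.N3=(alive,v0)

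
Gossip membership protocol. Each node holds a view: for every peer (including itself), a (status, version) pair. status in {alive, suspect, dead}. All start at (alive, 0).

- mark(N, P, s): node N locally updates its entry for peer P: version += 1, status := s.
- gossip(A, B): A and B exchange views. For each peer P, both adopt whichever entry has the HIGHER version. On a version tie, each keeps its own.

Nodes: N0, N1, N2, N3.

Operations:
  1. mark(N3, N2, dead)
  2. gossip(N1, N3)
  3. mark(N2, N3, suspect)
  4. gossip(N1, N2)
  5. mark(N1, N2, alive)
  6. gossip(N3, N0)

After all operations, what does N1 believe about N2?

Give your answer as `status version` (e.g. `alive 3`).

Answer: alive 2

Derivation:
Op 1: N3 marks N2=dead -> (dead,v1)
Op 2: gossip N1<->N3 -> N1.N0=(alive,v0) N1.N1=(alive,v0) N1.N2=(dead,v1) N1.N3=(alive,v0) | N3.N0=(alive,v0) N3.N1=(alive,v0) N3.N2=(dead,v1) N3.N3=(alive,v0)
Op 3: N2 marks N3=suspect -> (suspect,v1)
Op 4: gossip N1<->N2 -> N1.N0=(alive,v0) N1.N1=(alive,v0) N1.N2=(dead,v1) N1.N3=(suspect,v1) | N2.N0=(alive,v0) N2.N1=(alive,v0) N2.N2=(dead,v1) N2.N3=(suspect,v1)
Op 5: N1 marks N2=alive -> (alive,v2)
Op 6: gossip N3<->N0 -> N3.N0=(alive,v0) N3.N1=(alive,v0) N3.N2=(dead,v1) N3.N3=(alive,v0) | N0.N0=(alive,v0) N0.N1=(alive,v0) N0.N2=(dead,v1) N0.N3=(alive,v0)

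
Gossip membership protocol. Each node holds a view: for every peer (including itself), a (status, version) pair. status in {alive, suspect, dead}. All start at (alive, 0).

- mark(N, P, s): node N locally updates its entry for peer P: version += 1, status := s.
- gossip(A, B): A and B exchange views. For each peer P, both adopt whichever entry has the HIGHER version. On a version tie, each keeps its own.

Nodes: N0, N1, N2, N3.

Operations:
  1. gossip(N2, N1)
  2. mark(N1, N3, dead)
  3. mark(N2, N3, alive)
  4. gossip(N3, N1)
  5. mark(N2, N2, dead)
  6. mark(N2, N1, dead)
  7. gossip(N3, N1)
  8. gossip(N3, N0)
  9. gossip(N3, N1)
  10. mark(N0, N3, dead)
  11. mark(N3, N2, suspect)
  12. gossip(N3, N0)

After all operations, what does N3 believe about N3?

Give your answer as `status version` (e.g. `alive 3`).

Op 1: gossip N2<->N1 -> N2.N0=(alive,v0) N2.N1=(alive,v0) N2.N2=(alive,v0) N2.N3=(alive,v0) | N1.N0=(alive,v0) N1.N1=(alive,v0) N1.N2=(alive,v0) N1.N3=(alive,v0)
Op 2: N1 marks N3=dead -> (dead,v1)
Op 3: N2 marks N3=alive -> (alive,v1)
Op 4: gossip N3<->N1 -> N3.N0=(alive,v0) N3.N1=(alive,v0) N3.N2=(alive,v0) N3.N3=(dead,v1) | N1.N0=(alive,v0) N1.N1=(alive,v0) N1.N2=(alive,v0) N1.N3=(dead,v1)
Op 5: N2 marks N2=dead -> (dead,v1)
Op 6: N2 marks N1=dead -> (dead,v1)
Op 7: gossip N3<->N1 -> N3.N0=(alive,v0) N3.N1=(alive,v0) N3.N2=(alive,v0) N3.N3=(dead,v1) | N1.N0=(alive,v0) N1.N1=(alive,v0) N1.N2=(alive,v0) N1.N3=(dead,v1)
Op 8: gossip N3<->N0 -> N3.N0=(alive,v0) N3.N1=(alive,v0) N3.N2=(alive,v0) N3.N3=(dead,v1) | N0.N0=(alive,v0) N0.N1=(alive,v0) N0.N2=(alive,v0) N0.N3=(dead,v1)
Op 9: gossip N3<->N1 -> N3.N0=(alive,v0) N3.N1=(alive,v0) N3.N2=(alive,v0) N3.N3=(dead,v1) | N1.N0=(alive,v0) N1.N1=(alive,v0) N1.N2=(alive,v0) N1.N3=(dead,v1)
Op 10: N0 marks N3=dead -> (dead,v2)
Op 11: N3 marks N2=suspect -> (suspect,v1)
Op 12: gossip N3<->N0 -> N3.N0=(alive,v0) N3.N1=(alive,v0) N3.N2=(suspect,v1) N3.N3=(dead,v2) | N0.N0=(alive,v0) N0.N1=(alive,v0) N0.N2=(suspect,v1) N0.N3=(dead,v2)

Answer: dead 2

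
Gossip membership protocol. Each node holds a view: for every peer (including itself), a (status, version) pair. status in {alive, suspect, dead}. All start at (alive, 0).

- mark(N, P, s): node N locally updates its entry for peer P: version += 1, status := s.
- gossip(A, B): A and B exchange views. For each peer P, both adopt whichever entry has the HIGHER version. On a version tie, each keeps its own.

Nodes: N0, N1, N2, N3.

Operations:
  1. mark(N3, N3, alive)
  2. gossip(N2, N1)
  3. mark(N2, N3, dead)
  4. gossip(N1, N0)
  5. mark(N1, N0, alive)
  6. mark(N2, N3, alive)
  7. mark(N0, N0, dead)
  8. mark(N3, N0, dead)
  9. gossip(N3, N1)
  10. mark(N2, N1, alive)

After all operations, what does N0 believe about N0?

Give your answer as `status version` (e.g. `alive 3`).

Op 1: N3 marks N3=alive -> (alive,v1)
Op 2: gossip N2<->N1 -> N2.N0=(alive,v0) N2.N1=(alive,v0) N2.N2=(alive,v0) N2.N3=(alive,v0) | N1.N0=(alive,v0) N1.N1=(alive,v0) N1.N2=(alive,v0) N1.N3=(alive,v0)
Op 3: N2 marks N3=dead -> (dead,v1)
Op 4: gossip N1<->N0 -> N1.N0=(alive,v0) N1.N1=(alive,v0) N1.N2=(alive,v0) N1.N3=(alive,v0) | N0.N0=(alive,v0) N0.N1=(alive,v0) N0.N2=(alive,v0) N0.N3=(alive,v0)
Op 5: N1 marks N0=alive -> (alive,v1)
Op 6: N2 marks N3=alive -> (alive,v2)
Op 7: N0 marks N0=dead -> (dead,v1)
Op 8: N3 marks N0=dead -> (dead,v1)
Op 9: gossip N3<->N1 -> N3.N0=(dead,v1) N3.N1=(alive,v0) N3.N2=(alive,v0) N3.N3=(alive,v1) | N1.N0=(alive,v1) N1.N1=(alive,v0) N1.N2=(alive,v0) N1.N3=(alive,v1)
Op 10: N2 marks N1=alive -> (alive,v1)

Answer: dead 1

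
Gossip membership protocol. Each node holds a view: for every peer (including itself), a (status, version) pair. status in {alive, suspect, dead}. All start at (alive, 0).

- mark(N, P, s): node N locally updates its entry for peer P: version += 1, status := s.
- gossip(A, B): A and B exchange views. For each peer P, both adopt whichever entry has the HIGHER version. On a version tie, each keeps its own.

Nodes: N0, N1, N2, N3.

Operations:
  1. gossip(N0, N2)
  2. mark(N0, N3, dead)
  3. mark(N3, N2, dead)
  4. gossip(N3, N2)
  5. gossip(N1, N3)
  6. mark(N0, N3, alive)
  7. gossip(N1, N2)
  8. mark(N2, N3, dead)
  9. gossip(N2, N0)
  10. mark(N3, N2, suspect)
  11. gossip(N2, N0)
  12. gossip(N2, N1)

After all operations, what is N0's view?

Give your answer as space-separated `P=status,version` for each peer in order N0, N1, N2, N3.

Answer: N0=alive,0 N1=alive,0 N2=dead,1 N3=alive,2

Derivation:
Op 1: gossip N0<->N2 -> N0.N0=(alive,v0) N0.N1=(alive,v0) N0.N2=(alive,v0) N0.N3=(alive,v0) | N2.N0=(alive,v0) N2.N1=(alive,v0) N2.N2=(alive,v0) N2.N3=(alive,v0)
Op 2: N0 marks N3=dead -> (dead,v1)
Op 3: N3 marks N2=dead -> (dead,v1)
Op 4: gossip N3<->N2 -> N3.N0=(alive,v0) N3.N1=(alive,v0) N3.N2=(dead,v1) N3.N3=(alive,v0) | N2.N0=(alive,v0) N2.N1=(alive,v0) N2.N2=(dead,v1) N2.N3=(alive,v0)
Op 5: gossip N1<->N3 -> N1.N0=(alive,v0) N1.N1=(alive,v0) N1.N2=(dead,v1) N1.N3=(alive,v0) | N3.N0=(alive,v0) N3.N1=(alive,v0) N3.N2=(dead,v1) N3.N3=(alive,v0)
Op 6: N0 marks N3=alive -> (alive,v2)
Op 7: gossip N1<->N2 -> N1.N0=(alive,v0) N1.N1=(alive,v0) N1.N2=(dead,v1) N1.N3=(alive,v0) | N2.N0=(alive,v0) N2.N1=(alive,v0) N2.N2=(dead,v1) N2.N3=(alive,v0)
Op 8: N2 marks N3=dead -> (dead,v1)
Op 9: gossip N2<->N0 -> N2.N0=(alive,v0) N2.N1=(alive,v0) N2.N2=(dead,v1) N2.N3=(alive,v2) | N0.N0=(alive,v0) N0.N1=(alive,v0) N0.N2=(dead,v1) N0.N3=(alive,v2)
Op 10: N3 marks N2=suspect -> (suspect,v2)
Op 11: gossip N2<->N0 -> N2.N0=(alive,v0) N2.N1=(alive,v0) N2.N2=(dead,v1) N2.N3=(alive,v2) | N0.N0=(alive,v0) N0.N1=(alive,v0) N0.N2=(dead,v1) N0.N3=(alive,v2)
Op 12: gossip N2<->N1 -> N2.N0=(alive,v0) N2.N1=(alive,v0) N2.N2=(dead,v1) N2.N3=(alive,v2) | N1.N0=(alive,v0) N1.N1=(alive,v0) N1.N2=(dead,v1) N1.N3=(alive,v2)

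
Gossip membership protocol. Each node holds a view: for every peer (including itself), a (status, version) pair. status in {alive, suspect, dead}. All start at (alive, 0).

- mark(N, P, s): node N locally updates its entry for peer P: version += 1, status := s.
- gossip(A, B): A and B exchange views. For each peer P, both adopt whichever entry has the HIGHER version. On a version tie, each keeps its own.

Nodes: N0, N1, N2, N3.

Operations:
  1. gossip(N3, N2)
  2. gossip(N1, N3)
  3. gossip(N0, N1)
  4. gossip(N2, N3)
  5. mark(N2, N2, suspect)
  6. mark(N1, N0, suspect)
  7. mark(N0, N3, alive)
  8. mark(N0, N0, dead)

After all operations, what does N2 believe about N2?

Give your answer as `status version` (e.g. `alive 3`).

Answer: suspect 1

Derivation:
Op 1: gossip N3<->N2 -> N3.N0=(alive,v0) N3.N1=(alive,v0) N3.N2=(alive,v0) N3.N3=(alive,v0) | N2.N0=(alive,v0) N2.N1=(alive,v0) N2.N2=(alive,v0) N2.N3=(alive,v0)
Op 2: gossip N1<->N3 -> N1.N0=(alive,v0) N1.N1=(alive,v0) N1.N2=(alive,v0) N1.N3=(alive,v0) | N3.N0=(alive,v0) N3.N1=(alive,v0) N3.N2=(alive,v0) N3.N3=(alive,v0)
Op 3: gossip N0<->N1 -> N0.N0=(alive,v0) N0.N1=(alive,v0) N0.N2=(alive,v0) N0.N3=(alive,v0) | N1.N0=(alive,v0) N1.N1=(alive,v0) N1.N2=(alive,v0) N1.N3=(alive,v0)
Op 4: gossip N2<->N3 -> N2.N0=(alive,v0) N2.N1=(alive,v0) N2.N2=(alive,v0) N2.N3=(alive,v0) | N3.N0=(alive,v0) N3.N1=(alive,v0) N3.N2=(alive,v0) N3.N3=(alive,v0)
Op 5: N2 marks N2=suspect -> (suspect,v1)
Op 6: N1 marks N0=suspect -> (suspect,v1)
Op 7: N0 marks N3=alive -> (alive,v1)
Op 8: N0 marks N0=dead -> (dead,v1)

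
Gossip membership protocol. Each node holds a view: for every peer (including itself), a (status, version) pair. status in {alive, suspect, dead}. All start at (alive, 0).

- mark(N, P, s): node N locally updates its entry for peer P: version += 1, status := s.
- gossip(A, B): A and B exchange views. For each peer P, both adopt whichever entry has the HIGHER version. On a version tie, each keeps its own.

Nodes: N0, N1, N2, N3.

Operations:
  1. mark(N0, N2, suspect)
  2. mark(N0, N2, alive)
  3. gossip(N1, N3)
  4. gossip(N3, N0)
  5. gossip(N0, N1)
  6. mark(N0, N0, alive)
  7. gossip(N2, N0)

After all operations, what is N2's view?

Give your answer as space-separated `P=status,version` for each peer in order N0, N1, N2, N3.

Answer: N0=alive,1 N1=alive,0 N2=alive,2 N3=alive,0

Derivation:
Op 1: N0 marks N2=suspect -> (suspect,v1)
Op 2: N0 marks N2=alive -> (alive,v2)
Op 3: gossip N1<->N3 -> N1.N0=(alive,v0) N1.N1=(alive,v0) N1.N2=(alive,v0) N1.N3=(alive,v0) | N3.N0=(alive,v0) N3.N1=(alive,v0) N3.N2=(alive,v0) N3.N3=(alive,v0)
Op 4: gossip N3<->N0 -> N3.N0=(alive,v0) N3.N1=(alive,v0) N3.N2=(alive,v2) N3.N3=(alive,v0) | N0.N0=(alive,v0) N0.N1=(alive,v0) N0.N2=(alive,v2) N0.N3=(alive,v0)
Op 5: gossip N0<->N1 -> N0.N0=(alive,v0) N0.N1=(alive,v0) N0.N2=(alive,v2) N0.N3=(alive,v0) | N1.N0=(alive,v0) N1.N1=(alive,v0) N1.N2=(alive,v2) N1.N3=(alive,v0)
Op 6: N0 marks N0=alive -> (alive,v1)
Op 7: gossip N2<->N0 -> N2.N0=(alive,v1) N2.N1=(alive,v0) N2.N2=(alive,v2) N2.N3=(alive,v0) | N0.N0=(alive,v1) N0.N1=(alive,v0) N0.N2=(alive,v2) N0.N3=(alive,v0)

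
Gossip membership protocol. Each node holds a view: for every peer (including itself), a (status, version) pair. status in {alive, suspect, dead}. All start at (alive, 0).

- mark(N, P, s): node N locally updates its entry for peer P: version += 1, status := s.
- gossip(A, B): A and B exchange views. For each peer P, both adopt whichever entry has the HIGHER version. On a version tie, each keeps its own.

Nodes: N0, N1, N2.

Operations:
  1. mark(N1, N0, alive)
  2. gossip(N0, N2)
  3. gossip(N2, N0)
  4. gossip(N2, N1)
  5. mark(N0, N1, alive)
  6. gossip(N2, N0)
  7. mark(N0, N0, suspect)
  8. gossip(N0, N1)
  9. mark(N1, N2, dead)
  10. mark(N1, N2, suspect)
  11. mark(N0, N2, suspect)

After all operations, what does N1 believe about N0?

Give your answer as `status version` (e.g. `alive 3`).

Answer: suspect 2

Derivation:
Op 1: N1 marks N0=alive -> (alive,v1)
Op 2: gossip N0<->N2 -> N0.N0=(alive,v0) N0.N1=(alive,v0) N0.N2=(alive,v0) | N2.N0=(alive,v0) N2.N1=(alive,v0) N2.N2=(alive,v0)
Op 3: gossip N2<->N0 -> N2.N0=(alive,v0) N2.N1=(alive,v0) N2.N2=(alive,v0) | N0.N0=(alive,v0) N0.N1=(alive,v0) N0.N2=(alive,v0)
Op 4: gossip N2<->N1 -> N2.N0=(alive,v1) N2.N1=(alive,v0) N2.N2=(alive,v0) | N1.N0=(alive,v1) N1.N1=(alive,v0) N1.N2=(alive,v0)
Op 5: N0 marks N1=alive -> (alive,v1)
Op 6: gossip N2<->N0 -> N2.N0=(alive,v1) N2.N1=(alive,v1) N2.N2=(alive,v0) | N0.N0=(alive,v1) N0.N1=(alive,v1) N0.N2=(alive,v0)
Op 7: N0 marks N0=suspect -> (suspect,v2)
Op 8: gossip N0<->N1 -> N0.N0=(suspect,v2) N0.N1=(alive,v1) N0.N2=(alive,v0) | N1.N0=(suspect,v2) N1.N1=(alive,v1) N1.N2=(alive,v0)
Op 9: N1 marks N2=dead -> (dead,v1)
Op 10: N1 marks N2=suspect -> (suspect,v2)
Op 11: N0 marks N2=suspect -> (suspect,v1)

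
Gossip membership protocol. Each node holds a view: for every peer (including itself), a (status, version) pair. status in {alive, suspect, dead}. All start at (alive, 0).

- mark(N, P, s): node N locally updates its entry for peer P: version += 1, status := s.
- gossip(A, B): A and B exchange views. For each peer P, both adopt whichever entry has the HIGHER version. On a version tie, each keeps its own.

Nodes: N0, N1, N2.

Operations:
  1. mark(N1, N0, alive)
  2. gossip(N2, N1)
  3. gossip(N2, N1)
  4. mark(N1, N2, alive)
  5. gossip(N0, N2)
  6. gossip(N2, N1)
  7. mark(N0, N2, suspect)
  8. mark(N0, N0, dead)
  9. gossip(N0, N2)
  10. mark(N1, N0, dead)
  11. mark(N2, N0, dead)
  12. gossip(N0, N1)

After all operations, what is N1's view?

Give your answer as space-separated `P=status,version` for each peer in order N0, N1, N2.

Op 1: N1 marks N0=alive -> (alive,v1)
Op 2: gossip N2<->N1 -> N2.N0=(alive,v1) N2.N1=(alive,v0) N2.N2=(alive,v0) | N1.N0=(alive,v1) N1.N1=(alive,v0) N1.N2=(alive,v0)
Op 3: gossip N2<->N1 -> N2.N0=(alive,v1) N2.N1=(alive,v0) N2.N2=(alive,v0) | N1.N0=(alive,v1) N1.N1=(alive,v0) N1.N2=(alive,v0)
Op 4: N1 marks N2=alive -> (alive,v1)
Op 5: gossip N0<->N2 -> N0.N0=(alive,v1) N0.N1=(alive,v0) N0.N2=(alive,v0) | N2.N0=(alive,v1) N2.N1=(alive,v0) N2.N2=(alive,v0)
Op 6: gossip N2<->N1 -> N2.N0=(alive,v1) N2.N1=(alive,v0) N2.N2=(alive,v1) | N1.N0=(alive,v1) N1.N1=(alive,v0) N1.N2=(alive,v1)
Op 7: N0 marks N2=suspect -> (suspect,v1)
Op 8: N0 marks N0=dead -> (dead,v2)
Op 9: gossip N0<->N2 -> N0.N0=(dead,v2) N0.N1=(alive,v0) N0.N2=(suspect,v1) | N2.N0=(dead,v2) N2.N1=(alive,v0) N2.N2=(alive,v1)
Op 10: N1 marks N0=dead -> (dead,v2)
Op 11: N2 marks N0=dead -> (dead,v3)
Op 12: gossip N0<->N1 -> N0.N0=(dead,v2) N0.N1=(alive,v0) N0.N2=(suspect,v1) | N1.N0=(dead,v2) N1.N1=(alive,v0) N1.N2=(alive,v1)

Answer: N0=dead,2 N1=alive,0 N2=alive,1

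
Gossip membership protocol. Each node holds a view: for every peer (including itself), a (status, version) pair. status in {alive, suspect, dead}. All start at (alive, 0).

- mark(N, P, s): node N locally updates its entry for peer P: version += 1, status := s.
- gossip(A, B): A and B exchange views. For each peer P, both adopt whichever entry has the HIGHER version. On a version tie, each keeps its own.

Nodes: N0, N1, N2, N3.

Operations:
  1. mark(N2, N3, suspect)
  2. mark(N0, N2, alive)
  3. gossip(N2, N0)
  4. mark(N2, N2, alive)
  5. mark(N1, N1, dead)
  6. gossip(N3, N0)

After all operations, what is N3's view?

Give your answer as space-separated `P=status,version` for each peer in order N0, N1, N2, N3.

Op 1: N2 marks N3=suspect -> (suspect,v1)
Op 2: N0 marks N2=alive -> (alive,v1)
Op 3: gossip N2<->N0 -> N2.N0=(alive,v0) N2.N1=(alive,v0) N2.N2=(alive,v1) N2.N3=(suspect,v1) | N0.N0=(alive,v0) N0.N1=(alive,v0) N0.N2=(alive,v1) N0.N3=(suspect,v1)
Op 4: N2 marks N2=alive -> (alive,v2)
Op 5: N1 marks N1=dead -> (dead,v1)
Op 6: gossip N3<->N0 -> N3.N0=(alive,v0) N3.N1=(alive,v0) N3.N2=(alive,v1) N3.N3=(suspect,v1) | N0.N0=(alive,v0) N0.N1=(alive,v0) N0.N2=(alive,v1) N0.N3=(suspect,v1)

Answer: N0=alive,0 N1=alive,0 N2=alive,1 N3=suspect,1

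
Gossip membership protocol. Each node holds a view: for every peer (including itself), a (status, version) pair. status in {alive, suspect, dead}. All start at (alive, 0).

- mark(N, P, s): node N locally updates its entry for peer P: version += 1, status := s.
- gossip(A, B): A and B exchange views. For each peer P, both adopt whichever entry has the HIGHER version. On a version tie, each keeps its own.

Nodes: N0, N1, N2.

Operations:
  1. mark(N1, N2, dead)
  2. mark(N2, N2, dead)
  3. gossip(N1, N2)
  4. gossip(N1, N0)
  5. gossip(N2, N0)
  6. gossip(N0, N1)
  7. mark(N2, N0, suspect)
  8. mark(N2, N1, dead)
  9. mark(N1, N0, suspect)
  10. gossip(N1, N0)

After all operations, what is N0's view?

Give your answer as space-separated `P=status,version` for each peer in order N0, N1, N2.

Op 1: N1 marks N2=dead -> (dead,v1)
Op 2: N2 marks N2=dead -> (dead,v1)
Op 3: gossip N1<->N2 -> N1.N0=(alive,v0) N1.N1=(alive,v0) N1.N2=(dead,v1) | N2.N0=(alive,v0) N2.N1=(alive,v0) N2.N2=(dead,v1)
Op 4: gossip N1<->N0 -> N1.N0=(alive,v0) N1.N1=(alive,v0) N1.N2=(dead,v1) | N0.N0=(alive,v0) N0.N1=(alive,v0) N0.N2=(dead,v1)
Op 5: gossip N2<->N0 -> N2.N0=(alive,v0) N2.N1=(alive,v0) N2.N2=(dead,v1) | N0.N0=(alive,v0) N0.N1=(alive,v0) N0.N2=(dead,v1)
Op 6: gossip N0<->N1 -> N0.N0=(alive,v0) N0.N1=(alive,v0) N0.N2=(dead,v1) | N1.N0=(alive,v0) N1.N1=(alive,v0) N1.N2=(dead,v1)
Op 7: N2 marks N0=suspect -> (suspect,v1)
Op 8: N2 marks N1=dead -> (dead,v1)
Op 9: N1 marks N0=suspect -> (suspect,v1)
Op 10: gossip N1<->N0 -> N1.N0=(suspect,v1) N1.N1=(alive,v0) N1.N2=(dead,v1) | N0.N0=(suspect,v1) N0.N1=(alive,v0) N0.N2=(dead,v1)

Answer: N0=suspect,1 N1=alive,0 N2=dead,1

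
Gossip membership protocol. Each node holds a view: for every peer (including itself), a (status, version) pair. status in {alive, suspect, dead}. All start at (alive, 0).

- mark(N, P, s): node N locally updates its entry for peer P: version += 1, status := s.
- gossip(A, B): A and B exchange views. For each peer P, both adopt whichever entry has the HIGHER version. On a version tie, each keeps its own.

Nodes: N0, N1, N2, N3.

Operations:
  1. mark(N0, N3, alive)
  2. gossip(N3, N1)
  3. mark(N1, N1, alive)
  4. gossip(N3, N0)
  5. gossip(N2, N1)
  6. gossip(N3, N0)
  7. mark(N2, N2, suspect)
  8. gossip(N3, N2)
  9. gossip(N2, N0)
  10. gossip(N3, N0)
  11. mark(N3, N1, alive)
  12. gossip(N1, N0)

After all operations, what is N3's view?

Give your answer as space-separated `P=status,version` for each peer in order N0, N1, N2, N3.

Op 1: N0 marks N3=alive -> (alive,v1)
Op 2: gossip N3<->N1 -> N3.N0=(alive,v0) N3.N1=(alive,v0) N3.N2=(alive,v0) N3.N3=(alive,v0) | N1.N0=(alive,v0) N1.N1=(alive,v0) N1.N2=(alive,v0) N1.N3=(alive,v0)
Op 3: N1 marks N1=alive -> (alive,v1)
Op 4: gossip N3<->N0 -> N3.N0=(alive,v0) N3.N1=(alive,v0) N3.N2=(alive,v0) N3.N3=(alive,v1) | N0.N0=(alive,v0) N0.N1=(alive,v0) N0.N2=(alive,v0) N0.N3=(alive,v1)
Op 5: gossip N2<->N1 -> N2.N0=(alive,v0) N2.N1=(alive,v1) N2.N2=(alive,v0) N2.N3=(alive,v0) | N1.N0=(alive,v0) N1.N1=(alive,v1) N1.N2=(alive,v0) N1.N3=(alive,v0)
Op 6: gossip N3<->N0 -> N3.N0=(alive,v0) N3.N1=(alive,v0) N3.N2=(alive,v0) N3.N3=(alive,v1) | N0.N0=(alive,v0) N0.N1=(alive,v0) N0.N2=(alive,v0) N0.N3=(alive,v1)
Op 7: N2 marks N2=suspect -> (suspect,v1)
Op 8: gossip N3<->N2 -> N3.N0=(alive,v0) N3.N1=(alive,v1) N3.N2=(suspect,v1) N3.N3=(alive,v1) | N2.N0=(alive,v0) N2.N1=(alive,v1) N2.N2=(suspect,v1) N2.N3=(alive,v1)
Op 9: gossip N2<->N0 -> N2.N0=(alive,v0) N2.N1=(alive,v1) N2.N2=(suspect,v1) N2.N3=(alive,v1) | N0.N0=(alive,v0) N0.N1=(alive,v1) N0.N2=(suspect,v1) N0.N3=(alive,v1)
Op 10: gossip N3<->N0 -> N3.N0=(alive,v0) N3.N1=(alive,v1) N3.N2=(suspect,v1) N3.N3=(alive,v1) | N0.N0=(alive,v0) N0.N1=(alive,v1) N0.N2=(suspect,v1) N0.N3=(alive,v1)
Op 11: N3 marks N1=alive -> (alive,v2)
Op 12: gossip N1<->N0 -> N1.N0=(alive,v0) N1.N1=(alive,v1) N1.N2=(suspect,v1) N1.N3=(alive,v1) | N0.N0=(alive,v0) N0.N1=(alive,v1) N0.N2=(suspect,v1) N0.N3=(alive,v1)

Answer: N0=alive,0 N1=alive,2 N2=suspect,1 N3=alive,1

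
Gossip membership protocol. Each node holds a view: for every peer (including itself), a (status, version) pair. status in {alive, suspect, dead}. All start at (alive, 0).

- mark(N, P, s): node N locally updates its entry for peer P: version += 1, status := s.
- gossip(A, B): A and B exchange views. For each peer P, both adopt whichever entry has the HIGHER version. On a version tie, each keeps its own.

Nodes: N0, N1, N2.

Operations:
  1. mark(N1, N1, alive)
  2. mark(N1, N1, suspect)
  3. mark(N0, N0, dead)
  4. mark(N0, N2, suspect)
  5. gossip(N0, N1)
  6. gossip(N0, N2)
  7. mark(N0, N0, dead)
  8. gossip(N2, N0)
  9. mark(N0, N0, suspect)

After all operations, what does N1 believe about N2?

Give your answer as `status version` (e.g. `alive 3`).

Answer: suspect 1

Derivation:
Op 1: N1 marks N1=alive -> (alive,v1)
Op 2: N1 marks N1=suspect -> (suspect,v2)
Op 3: N0 marks N0=dead -> (dead,v1)
Op 4: N0 marks N2=suspect -> (suspect,v1)
Op 5: gossip N0<->N1 -> N0.N0=(dead,v1) N0.N1=(suspect,v2) N0.N2=(suspect,v1) | N1.N0=(dead,v1) N1.N1=(suspect,v2) N1.N2=(suspect,v1)
Op 6: gossip N0<->N2 -> N0.N0=(dead,v1) N0.N1=(suspect,v2) N0.N2=(suspect,v1) | N2.N0=(dead,v1) N2.N1=(suspect,v2) N2.N2=(suspect,v1)
Op 7: N0 marks N0=dead -> (dead,v2)
Op 8: gossip N2<->N0 -> N2.N0=(dead,v2) N2.N1=(suspect,v2) N2.N2=(suspect,v1) | N0.N0=(dead,v2) N0.N1=(suspect,v2) N0.N2=(suspect,v1)
Op 9: N0 marks N0=suspect -> (suspect,v3)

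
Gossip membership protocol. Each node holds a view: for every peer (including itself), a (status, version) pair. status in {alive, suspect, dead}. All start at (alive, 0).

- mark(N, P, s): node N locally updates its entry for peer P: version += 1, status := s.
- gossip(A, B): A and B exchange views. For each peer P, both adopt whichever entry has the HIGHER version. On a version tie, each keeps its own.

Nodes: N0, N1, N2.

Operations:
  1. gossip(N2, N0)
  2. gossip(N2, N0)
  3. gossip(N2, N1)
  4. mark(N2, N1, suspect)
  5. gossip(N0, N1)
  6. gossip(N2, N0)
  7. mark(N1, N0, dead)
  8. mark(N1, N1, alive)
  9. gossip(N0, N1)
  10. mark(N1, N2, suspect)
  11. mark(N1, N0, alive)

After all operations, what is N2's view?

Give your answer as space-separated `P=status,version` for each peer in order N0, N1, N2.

Answer: N0=alive,0 N1=suspect,1 N2=alive,0

Derivation:
Op 1: gossip N2<->N0 -> N2.N0=(alive,v0) N2.N1=(alive,v0) N2.N2=(alive,v0) | N0.N0=(alive,v0) N0.N1=(alive,v0) N0.N2=(alive,v0)
Op 2: gossip N2<->N0 -> N2.N0=(alive,v0) N2.N1=(alive,v0) N2.N2=(alive,v0) | N0.N0=(alive,v0) N0.N1=(alive,v0) N0.N2=(alive,v0)
Op 3: gossip N2<->N1 -> N2.N0=(alive,v0) N2.N1=(alive,v0) N2.N2=(alive,v0) | N1.N0=(alive,v0) N1.N1=(alive,v0) N1.N2=(alive,v0)
Op 4: N2 marks N1=suspect -> (suspect,v1)
Op 5: gossip N0<->N1 -> N0.N0=(alive,v0) N0.N1=(alive,v0) N0.N2=(alive,v0) | N1.N0=(alive,v0) N1.N1=(alive,v0) N1.N2=(alive,v0)
Op 6: gossip N2<->N0 -> N2.N0=(alive,v0) N2.N1=(suspect,v1) N2.N2=(alive,v0) | N0.N0=(alive,v0) N0.N1=(suspect,v1) N0.N2=(alive,v0)
Op 7: N1 marks N0=dead -> (dead,v1)
Op 8: N1 marks N1=alive -> (alive,v1)
Op 9: gossip N0<->N1 -> N0.N0=(dead,v1) N0.N1=(suspect,v1) N0.N2=(alive,v0) | N1.N0=(dead,v1) N1.N1=(alive,v1) N1.N2=(alive,v0)
Op 10: N1 marks N2=suspect -> (suspect,v1)
Op 11: N1 marks N0=alive -> (alive,v2)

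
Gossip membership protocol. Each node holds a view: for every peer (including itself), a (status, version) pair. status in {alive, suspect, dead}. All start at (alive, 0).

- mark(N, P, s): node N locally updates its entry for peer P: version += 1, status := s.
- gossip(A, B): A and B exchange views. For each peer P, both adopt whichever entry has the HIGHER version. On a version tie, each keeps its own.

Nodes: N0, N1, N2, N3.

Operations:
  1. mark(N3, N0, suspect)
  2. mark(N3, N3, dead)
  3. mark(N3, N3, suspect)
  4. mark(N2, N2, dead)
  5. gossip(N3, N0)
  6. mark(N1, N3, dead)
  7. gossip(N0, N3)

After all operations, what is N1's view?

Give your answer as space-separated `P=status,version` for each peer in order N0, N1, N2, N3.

Op 1: N3 marks N0=suspect -> (suspect,v1)
Op 2: N3 marks N3=dead -> (dead,v1)
Op 3: N3 marks N3=suspect -> (suspect,v2)
Op 4: N2 marks N2=dead -> (dead,v1)
Op 5: gossip N3<->N0 -> N3.N0=(suspect,v1) N3.N1=(alive,v0) N3.N2=(alive,v0) N3.N3=(suspect,v2) | N0.N0=(suspect,v1) N0.N1=(alive,v0) N0.N2=(alive,v0) N0.N3=(suspect,v2)
Op 6: N1 marks N3=dead -> (dead,v1)
Op 7: gossip N0<->N3 -> N0.N0=(suspect,v1) N0.N1=(alive,v0) N0.N2=(alive,v0) N0.N3=(suspect,v2) | N3.N0=(suspect,v1) N3.N1=(alive,v0) N3.N2=(alive,v0) N3.N3=(suspect,v2)

Answer: N0=alive,0 N1=alive,0 N2=alive,0 N3=dead,1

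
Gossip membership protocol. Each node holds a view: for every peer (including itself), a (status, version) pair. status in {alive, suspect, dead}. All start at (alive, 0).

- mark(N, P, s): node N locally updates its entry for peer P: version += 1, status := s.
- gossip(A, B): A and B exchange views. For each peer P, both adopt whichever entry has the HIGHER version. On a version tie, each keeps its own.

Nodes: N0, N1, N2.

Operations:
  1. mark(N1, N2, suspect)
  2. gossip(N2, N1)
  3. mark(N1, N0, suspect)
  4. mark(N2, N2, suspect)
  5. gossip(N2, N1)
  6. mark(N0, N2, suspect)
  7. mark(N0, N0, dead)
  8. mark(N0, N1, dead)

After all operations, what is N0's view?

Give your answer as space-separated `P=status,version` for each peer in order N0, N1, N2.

Answer: N0=dead,1 N1=dead,1 N2=suspect,1

Derivation:
Op 1: N1 marks N2=suspect -> (suspect,v1)
Op 2: gossip N2<->N1 -> N2.N0=(alive,v0) N2.N1=(alive,v0) N2.N2=(suspect,v1) | N1.N0=(alive,v0) N1.N1=(alive,v0) N1.N2=(suspect,v1)
Op 3: N1 marks N0=suspect -> (suspect,v1)
Op 4: N2 marks N2=suspect -> (suspect,v2)
Op 5: gossip N2<->N1 -> N2.N0=(suspect,v1) N2.N1=(alive,v0) N2.N2=(suspect,v2) | N1.N0=(suspect,v1) N1.N1=(alive,v0) N1.N2=(suspect,v2)
Op 6: N0 marks N2=suspect -> (suspect,v1)
Op 7: N0 marks N0=dead -> (dead,v1)
Op 8: N0 marks N1=dead -> (dead,v1)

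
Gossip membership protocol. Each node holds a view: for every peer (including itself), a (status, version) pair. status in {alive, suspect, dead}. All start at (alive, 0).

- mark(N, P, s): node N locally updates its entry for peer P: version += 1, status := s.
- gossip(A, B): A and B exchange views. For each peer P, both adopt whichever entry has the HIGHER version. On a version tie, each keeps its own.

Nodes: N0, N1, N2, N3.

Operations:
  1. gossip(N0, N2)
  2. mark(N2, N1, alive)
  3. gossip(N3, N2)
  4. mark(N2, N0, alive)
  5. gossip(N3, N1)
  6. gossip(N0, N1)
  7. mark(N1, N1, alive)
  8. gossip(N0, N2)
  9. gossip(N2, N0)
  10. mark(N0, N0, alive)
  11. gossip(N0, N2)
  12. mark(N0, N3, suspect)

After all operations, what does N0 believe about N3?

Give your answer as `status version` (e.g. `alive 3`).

Answer: suspect 1

Derivation:
Op 1: gossip N0<->N2 -> N0.N0=(alive,v0) N0.N1=(alive,v0) N0.N2=(alive,v0) N0.N3=(alive,v0) | N2.N0=(alive,v0) N2.N1=(alive,v0) N2.N2=(alive,v0) N2.N3=(alive,v0)
Op 2: N2 marks N1=alive -> (alive,v1)
Op 3: gossip N3<->N2 -> N3.N0=(alive,v0) N3.N1=(alive,v1) N3.N2=(alive,v0) N3.N3=(alive,v0) | N2.N0=(alive,v0) N2.N1=(alive,v1) N2.N2=(alive,v0) N2.N3=(alive,v0)
Op 4: N2 marks N0=alive -> (alive,v1)
Op 5: gossip N3<->N1 -> N3.N0=(alive,v0) N3.N1=(alive,v1) N3.N2=(alive,v0) N3.N3=(alive,v0) | N1.N0=(alive,v0) N1.N1=(alive,v1) N1.N2=(alive,v0) N1.N3=(alive,v0)
Op 6: gossip N0<->N1 -> N0.N0=(alive,v0) N0.N1=(alive,v1) N0.N2=(alive,v0) N0.N3=(alive,v0) | N1.N0=(alive,v0) N1.N1=(alive,v1) N1.N2=(alive,v0) N1.N3=(alive,v0)
Op 7: N1 marks N1=alive -> (alive,v2)
Op 8: gossip N0<->N2 -> N0.N0=(alive,v1) N0.N1=(alive,v1) N0.N2=(alive,v0) N0.N3=(alive,v0) | N2.N0=(alive,v1) N2.N1=(alive,v1) N2.N2=(alive,v0) N2.N3=(alive,v0)
Op 9: gossip N2<->N0 -> N2.N0=(alive,v1) N2.N1=(alive,v1) N2.N2=(alive,v0) N2.N3=(alive,v0) | N0.N0=(alive,v1) N0.N1=(alive,v1) N0.N2=(alive,v0) N0.N3=(alive,v0)
Op 10: N0 marks N0=alive -> (alive,v2)
Op 11: gossip N0<->N2 -> N0.N0=(alive,v2) N0.N1=(alive,v1) N0.N2=(alive,v0) N0.N3=(alive,v0) | N2.N0=(alive,v2) N2.N1=(alive,v1) N2.N2=(alive,v0) N2.N3=(alive,v0)
Op 12: N0 marks N3=suspect -> (suspect,v1)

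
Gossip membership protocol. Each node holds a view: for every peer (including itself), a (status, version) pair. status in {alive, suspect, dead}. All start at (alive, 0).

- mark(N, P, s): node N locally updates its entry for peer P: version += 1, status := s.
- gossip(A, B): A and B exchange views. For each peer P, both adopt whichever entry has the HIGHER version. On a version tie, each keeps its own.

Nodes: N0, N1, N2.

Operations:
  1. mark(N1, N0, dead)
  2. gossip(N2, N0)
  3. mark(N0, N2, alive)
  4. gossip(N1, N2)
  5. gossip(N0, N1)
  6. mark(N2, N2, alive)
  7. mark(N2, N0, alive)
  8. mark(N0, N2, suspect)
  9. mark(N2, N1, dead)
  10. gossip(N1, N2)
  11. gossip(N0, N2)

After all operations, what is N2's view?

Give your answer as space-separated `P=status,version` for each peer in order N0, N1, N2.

Op 1: N1 marks N0=dead -> (dead,v1)
Op 2: gossip N2<->N0 -> N2.N0=(alive,v0) N2.N1=(alive,v0) N2.N2=(alive,v0) | N0.N0=(alive,v0) N0.N1=(alive,v0) N0.N2=(alive,v0)
Op 3: N0 marks N2=alive -> (alive,v1)
Op 4: gossip N1<->N2 -> N1.N0=(dead,v1) N1.N1=(alive,v0) N1.N2=(alive,v0) | N2.N0=(dead,v1) N2.N1=(alive,v0) N2.N2=(alive,v0)
Op 5: gossip N0<->N1 -> N0.N0=(dead,v1) N0.N1=(alive,v0) N0.N2=(alive,v1) | N1.N0=(dead,v1) N1.N1=(alive,v0) N1.N2=(alive,v1)
Op 6: N2 marks N2=alive -> (alive,v1)
Op 7: N2 marks N0=alive -> (alive,v2)
Op 8: N0 marks N2=suspect -> (suspect,v2)
Op 9: N2 marks N1=dead -> (dead,v1)
Op 10: gossip N1<->N2 -> N1.N0=(alive,v2) N1.N1=(dead,v1) N1.N2=(alive,v1) | N2.N0=(alive,v2) N2.N1=(dead,v1) N2.N2=(alive,v1)
Op 11: gossip N0<->N2 -> N0.N0=(alive,v2) N0.N1=(dead,v1) N0.N2=(suspect,v2) | N2.N0=(alive,v2) N2.N1=(dead,v1) N2.N2=(suspect,v2)

Answer: N0=alive,2 N1=dead,1 N2=suspect,2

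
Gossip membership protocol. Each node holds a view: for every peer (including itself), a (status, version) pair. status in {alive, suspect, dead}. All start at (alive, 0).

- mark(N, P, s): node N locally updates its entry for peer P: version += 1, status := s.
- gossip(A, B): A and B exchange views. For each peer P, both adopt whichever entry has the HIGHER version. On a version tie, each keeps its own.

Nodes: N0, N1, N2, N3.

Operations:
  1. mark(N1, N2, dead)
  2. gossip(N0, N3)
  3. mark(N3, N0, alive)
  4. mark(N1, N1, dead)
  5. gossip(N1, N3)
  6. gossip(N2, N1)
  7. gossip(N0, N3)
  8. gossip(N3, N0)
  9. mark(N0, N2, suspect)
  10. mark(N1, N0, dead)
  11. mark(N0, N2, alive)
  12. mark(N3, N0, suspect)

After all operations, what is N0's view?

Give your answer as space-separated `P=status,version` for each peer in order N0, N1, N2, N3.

Op 1: N1 marks N2=dead -> (dead,v1)
Op 2: gossip N0<->N3 -> N0.N0=(alive,v0) N0.N1=(alive,v0) N0.N2=(alive,v0) N0.N3=(alive,v0) | N3.N0=(alive,v0) N3.N1=(alive,v0) N3.N2=(alive,v0) N3.N3=(alive,v0)
Op 3: N3 marks N0=alive -> (alive,v1)
Op 4: N1 marks N1=dead -> (dead,v1)
Op 5: gossip N1<->N3 -> N1.N0=(alive,v1) N1.N1=(dead,v1) N1.N2=(dead,v1) N1.N3=(alive,v0) | N3.N0=(alive,v1) N3.N1=(dead,v1) N3.N2=(dead,v1) N3.N3=(alive,v0)
Op 6: gossip N2<->N1 -> N2.N0=(alive,v1) N2.N1=(dead,v1) N2.N2=(dead,v1) N2.N3=(alive,v0) | N1.N0=(alive,v1) N1.N1=(dead,v1) N1.N2=(dead,v1) N1.N3=(alive,v0)
Op 7: gossip N0<->N3 -> N0.N0=(alive,v1) N0.N1=(dead,v1) N0.N2=(dead,v1) N0.N3=(alive,v0) | N3.N0=(alive,v1) N3.N1=(dead,v1) N3.N2=(dead,v1) N3.N3=(alive,v0)
Op 8: gossip N3<->N0 -> N3.N0=(alive,v1) N3.N1=(dead,v1) N3.N2=(dead,v1) N3.N3=(alive,v0) | N0.N0=(alive,v1) N0.N1=(dead,v1) N0.N2=(dead,v1) N0.N3=(alive,v0)
Op 9: N0 marks N2=suspect -> (suspect,v2)
Op 10: N1 marks N0=dead -> (dead,v2)
Op 11: N0 marks N2=alive -> (alive,v3)
Op 12: N3 marks N0=suspect -> (suspect,v2)

Answer: N0=alive,1 N1=dead,1 N2=alive,3 N3=alive,0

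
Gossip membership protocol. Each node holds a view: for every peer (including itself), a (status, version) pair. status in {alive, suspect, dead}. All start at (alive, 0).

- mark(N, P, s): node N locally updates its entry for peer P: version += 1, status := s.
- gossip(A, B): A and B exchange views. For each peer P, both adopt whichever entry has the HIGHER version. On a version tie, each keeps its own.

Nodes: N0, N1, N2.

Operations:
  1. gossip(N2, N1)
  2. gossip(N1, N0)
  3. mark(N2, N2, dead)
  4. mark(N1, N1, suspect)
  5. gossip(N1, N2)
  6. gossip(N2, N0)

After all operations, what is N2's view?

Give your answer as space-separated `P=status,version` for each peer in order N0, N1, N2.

Op 1: gossip N2<->N1 -> N2.N0=(alive,v0) N2.N1=(alive,v0) N2.N2=(alive,v0) | N1.N0=(alive,v0) N1.N1=(alive,v0) N1.N2=(alive,v0)
Op 2: gossip N1<->N0 -> N1.N0=(alive,v0) N1.N1=(alive,v0) N1.N2=(alive,v0) | N0.N0=(alive,v0) N0.N1=(alive,v0) N0.N2=(alive,v0)
Op 3: N2 marks N2=dead -> (dead,v1)
Op 4: N1 marks N1=suspect -> (suspect,v1)
Op 5: gossip N1<->N2 -> N1.N0=(alive,v0) N1.N1=(suspect,v1) N1.N2=(dead,v1) | N2.N0=(alive,v0) N2.N1=(suspect,v1) N2.N2=(dead,v1)
Op 6: gossip N2<->N0 -> N2.N0=(alive,v0) N2.N1=(suspect,v1) N2.N2=(dead,v1) | N0.N0=(alive,v0) N0.N1=(suspect,v1) N0.N2=(dead,v1)

Answer: N0=alive,0 N1=suspect,1 N2=dead,1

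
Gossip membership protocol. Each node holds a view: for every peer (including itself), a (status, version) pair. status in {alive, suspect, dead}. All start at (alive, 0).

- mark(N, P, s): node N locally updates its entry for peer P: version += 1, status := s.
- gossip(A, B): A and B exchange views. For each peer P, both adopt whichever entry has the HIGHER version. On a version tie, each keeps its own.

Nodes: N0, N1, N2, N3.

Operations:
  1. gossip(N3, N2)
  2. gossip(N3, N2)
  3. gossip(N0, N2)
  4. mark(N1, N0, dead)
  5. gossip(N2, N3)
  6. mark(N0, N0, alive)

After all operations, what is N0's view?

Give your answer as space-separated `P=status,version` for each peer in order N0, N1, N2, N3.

Answer: N0=alive,1 N1=alive,0 N2=alive,0 N3=alive,0

Derivation:
Op 1: gossip N3<->N2 -> N3.N0=(alive,v0) N3.N1=(alive,v0) N3.N2=(alive,v0) N3.N3=(alive,v0) | N2.N0=(alive,v0) N2.N1=(alive,v0) N2.N2=(alive,v0) N2.N3=(alive,v0)
Op 2: gossip N3<->N2 -> N3.N0=(alive,v0) N3.N1=(alive,v0) N3.N2=(alive,v0) N3.N3=(alive,v0) | N2.N0=(alive,v0) N2.N1=(alive,v0) N2.N2=(alive,v0) N2.N3=(alive,v0)
Op 3: gossip N0<->N2 -> N0.N0=(alive,v0) N0.N1=(alive,v0) N0.N2=(alive,v0) N0.N3=(alive,v0) | N2.N0=(alive,v0) N2.N1=(alive,v0) N2.N2=(alive,v0) N2.N3=(alive,v0)
Op 4: N1 marks N0=dead -> (dead,v1)
Op 5: gossip N2<->N3 -> N2.N0=(alive,v0) N2.N1=(alive,v0) N2.N2=(alive,v0) N2.N3=(alive,v0) | N3.N0=(alive,v0) N3.N1=(alive,v0) N3.N2=(alive,v0) N3.N3=(alive,v0)
Op 6: N0 marks N0=alive -> (alive,v1)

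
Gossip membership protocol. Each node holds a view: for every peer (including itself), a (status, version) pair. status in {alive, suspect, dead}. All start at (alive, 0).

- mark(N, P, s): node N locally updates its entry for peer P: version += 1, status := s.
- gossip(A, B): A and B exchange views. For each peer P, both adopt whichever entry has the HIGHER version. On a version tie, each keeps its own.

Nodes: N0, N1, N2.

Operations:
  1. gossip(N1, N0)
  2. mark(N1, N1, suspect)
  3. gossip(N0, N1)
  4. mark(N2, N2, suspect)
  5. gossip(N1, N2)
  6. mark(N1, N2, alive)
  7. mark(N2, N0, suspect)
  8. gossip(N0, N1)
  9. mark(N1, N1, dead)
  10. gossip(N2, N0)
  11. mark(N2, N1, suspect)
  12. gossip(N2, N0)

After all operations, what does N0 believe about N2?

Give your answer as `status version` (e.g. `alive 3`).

Answer: alive 2

Derivation:
Op 1: gossip N1<->N0 -> N1.N0=(alive,v0) N1.N1=(alive,v0) N1.N2=(alive,v0) | N0.N0=(alive,v0) N0.N1=(alive,v0) N0.N2=(alive,v0)
Op 2: N1 marks N1=suspect -> (suspect,v1)
Op 3: gossip N0<->N1 -> N0.N0=(alive,v0) N0.N1=(suspect,v1) N0.N2=(alive,v0) | N1.N0=(alive,v0) N1.N1=(suspect,v1) N1.N2=(alive,v0)
Op 4: N2 marks N2=suspect -> (suspect,v1)
Op 5: gossip N1<->N2 -> N1.N0=(alive,v0) N1.N1=(suspect,v1) N1.N2=(suspect,v1) | N2.N0=(alive,v0) N2.N1=(suspect,v1) N2.N2=(suspect,v1)
Op 6: N1 marks N2=alive -> (alive,v2)
Op 7: N2 marks N0=suspect -> (suspect,v1)
Op 8: gossip N0<->N1 -> N0.N0=(alive,v0) N0.N1=(suspect,v1) N0.N2=(alive,v2) | N1.N0=(alive,v0) N1.N1=(suspect,v1) N1.N2=(alive,v2)
Op 9: N1 marks N1=dead -> (dead,v2)
Op 10: gossip N2<->N0 -> N2.N0=(suspect,v1) N2.N1=(suspect,v1) N2.N2=(alive,v2) | N0.N0=(suspect,v1) N0.N1=(suspect,v1) N0.N2=(alive,v2)
Op 11: N2 marks N1=suspect -> (suspect,v2)
Op 12: gossip N2<->N0 -> N2.N0=(suspect,v1) N2.N1=(suspect,v2) N2.N2=(alive,v2) | N0.N0=(suspect,v1) N0.N1=(suspect,v2) N0.N2=(alive,v2)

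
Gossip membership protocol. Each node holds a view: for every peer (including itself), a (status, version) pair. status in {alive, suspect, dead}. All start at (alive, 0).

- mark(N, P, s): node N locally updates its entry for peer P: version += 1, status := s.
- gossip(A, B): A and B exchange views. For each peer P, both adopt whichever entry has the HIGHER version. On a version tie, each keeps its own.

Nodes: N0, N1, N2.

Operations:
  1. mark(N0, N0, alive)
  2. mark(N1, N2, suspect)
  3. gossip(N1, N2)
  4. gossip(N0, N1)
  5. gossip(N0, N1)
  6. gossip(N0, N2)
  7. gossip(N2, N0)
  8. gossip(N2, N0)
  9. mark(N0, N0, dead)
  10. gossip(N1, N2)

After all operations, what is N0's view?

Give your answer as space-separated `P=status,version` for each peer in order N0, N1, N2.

Answer: N0=dead,2 N1=alive,0 N2=suspect,1

Derivation:
Op 1: N0 marks N0=alive -> (alive,v1)
Op 2: N1 marks N2=suspect -> (suspect,v1)
Op 3: gossip N1<->N2 -> N1.N0=(alive,v0) N1.N1=(alive,v0) N1.N2=(suspect,v1) | N2.N0=(alive,v0) N2.N1=(alive,v0) N2.N2=(suspect,v1)
Op 4: gossip N0<->N1 -> N0.N0=(alive,v1) N0.N1=(alive,v0) N0.N2=(suspect,v1) | N1.N0=(alive,v1) N1.N1=(alive,v0) N1.N2=(suspect,v1)
Op 5: gossip N0<->N1 -> N0.N0=(alive,v1) N0.N1=(alive,v0) N0.N2=(suspect,v1) | N1.N0=(alive,v1) N1.N1=(alive,v0) N1.N2=(suspect,v1)
Op 6: gossip N0<->N2 -> N0.N0=(alive,v1) N0.N1=(alive,v0) N0.N2=(suspect,v1) | N2.N0=(alive,v1) N2.N1=(alive,v0) N2.N2=(suspect,v1)
Op 7: gossip N2<->N0 -> N2.N0=(alive,v1) N2.N1=(alive,v0) N2.N2=(suspect,v1) | N0.N0=(alive,v1) N0.N1=(alive,v0) N0.N2=(suspect,v1)
Op 8: gossip N2<->N0 -> N2.N0=(alive,v1) N2.N1=(alive,v0) N2.N2=(suspect,v1) | N0.N0=(alive,v1) N0.N1=(alive,v0) N0.N2=(suspect,v1)
Op 9: N0 marks N0=dead -> (dead,v2)
Op 10: gossip N1<->N2 -> N1.N0=(alive,v1) N1.N1=(alive,v0) N1.N2=(suspect,v1) | N2.N0=(alive,v1) N2.N1=(alive,v0) N2.N2=(suspect,v1)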